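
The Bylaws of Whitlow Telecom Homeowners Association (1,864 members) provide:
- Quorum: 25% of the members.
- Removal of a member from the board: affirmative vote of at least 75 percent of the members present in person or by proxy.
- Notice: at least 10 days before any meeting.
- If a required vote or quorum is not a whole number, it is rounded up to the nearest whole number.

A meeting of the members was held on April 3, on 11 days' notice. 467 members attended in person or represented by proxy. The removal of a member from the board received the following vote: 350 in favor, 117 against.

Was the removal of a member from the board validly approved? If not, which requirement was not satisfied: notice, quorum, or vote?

Invalid — vote requirement not satisfied.

Notice: 11 days given; 10 required. Satisfied.
Quorum: 25% of 1,864 = 466; 467 present. Satisfied.
Vote: requires three-fourths of those present (467); 3/4 of 467 = 350.25, rounded up to 351, so 351 needed; 350 in favor. Not satisfied.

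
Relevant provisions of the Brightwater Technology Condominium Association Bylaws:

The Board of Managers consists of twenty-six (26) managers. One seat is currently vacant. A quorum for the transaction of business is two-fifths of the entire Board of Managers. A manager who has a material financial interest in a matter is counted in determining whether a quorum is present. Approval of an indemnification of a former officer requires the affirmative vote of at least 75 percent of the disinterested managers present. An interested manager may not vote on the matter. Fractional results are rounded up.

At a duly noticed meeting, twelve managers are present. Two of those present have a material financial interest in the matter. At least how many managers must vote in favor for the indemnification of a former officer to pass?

The indemnification of a former officer requires three-fourths of the disinterested managers present (12 − 2 = 10).
3/4 of 10 = 7.50, rounded up to 8.

8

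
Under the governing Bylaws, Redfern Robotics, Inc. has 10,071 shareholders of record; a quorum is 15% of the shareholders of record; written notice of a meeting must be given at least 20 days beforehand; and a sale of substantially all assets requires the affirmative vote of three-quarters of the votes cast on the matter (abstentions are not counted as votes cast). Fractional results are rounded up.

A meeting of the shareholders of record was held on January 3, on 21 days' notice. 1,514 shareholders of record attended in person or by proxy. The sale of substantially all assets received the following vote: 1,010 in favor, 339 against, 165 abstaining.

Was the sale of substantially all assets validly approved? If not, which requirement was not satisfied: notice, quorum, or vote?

Invalid — vote requirement not satisfied.

Notice: 21 days given; 20 required. Satisfied.
Quorum: 15% of 10,071 = 1,510.65, rounded up to 1,511; 1,514 present. Satisfied.
Vote: requires three-fourths of the votes cast (1,514 − 165 abstaining = 1,349); 3/4 of 1349 = 1011.75, rounded up to 1012, so 1,012 needed; 1,010 in favor. Not satisfied.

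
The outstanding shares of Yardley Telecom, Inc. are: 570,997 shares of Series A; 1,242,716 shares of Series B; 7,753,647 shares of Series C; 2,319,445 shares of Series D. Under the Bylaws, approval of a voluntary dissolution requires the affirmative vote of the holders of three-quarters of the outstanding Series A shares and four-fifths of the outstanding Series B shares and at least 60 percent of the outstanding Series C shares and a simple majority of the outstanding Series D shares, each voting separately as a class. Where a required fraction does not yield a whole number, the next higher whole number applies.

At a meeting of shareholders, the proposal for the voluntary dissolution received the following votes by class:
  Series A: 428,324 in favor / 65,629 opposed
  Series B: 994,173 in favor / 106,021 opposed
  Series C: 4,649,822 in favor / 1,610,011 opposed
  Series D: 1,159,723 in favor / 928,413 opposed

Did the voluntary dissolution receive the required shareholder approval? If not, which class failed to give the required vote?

Series A: 3/4 of 570997 = 428247.75, rounded up to 428248; 428,248 required, 428,324 in favor — approved.
Series B: 4/5 of 1242716 = 994172.80, rounded up to 994173; 994,173 required, 994,173 in favor — approved.
Series C: 3/5 of 7753647 = 4652188.20, rounded up to 4652189; 4,652,189 required, 4,649,822 in favor — not approved.
Series D: a majority of 2319445 is 1159723; 1,159,723 required, 1,159,723 in favor — approved.

Not approved — the Series C shares did not give the required vote.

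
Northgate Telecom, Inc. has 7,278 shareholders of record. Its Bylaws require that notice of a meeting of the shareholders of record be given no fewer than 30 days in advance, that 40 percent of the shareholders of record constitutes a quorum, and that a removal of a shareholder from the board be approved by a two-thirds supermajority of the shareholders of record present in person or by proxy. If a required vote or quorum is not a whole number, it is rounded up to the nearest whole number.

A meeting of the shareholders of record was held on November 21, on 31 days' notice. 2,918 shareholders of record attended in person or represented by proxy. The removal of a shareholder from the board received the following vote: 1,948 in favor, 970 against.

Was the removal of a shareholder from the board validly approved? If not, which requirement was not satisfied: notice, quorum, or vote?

Valid — all requirements satisfied.

Notice: 31 days given; 30 required. Satisfied.
Quorum: 40% of 7,278 = 2,911.20, rounded up to 2,912; 2,918 present. Satisfied.
Vote: requires two-thirds of those present (2,918); 2/3 of 2918 = 1945.33, rounded up to 1946, so 1,946 needed; 1,948 in favor. Satisfied.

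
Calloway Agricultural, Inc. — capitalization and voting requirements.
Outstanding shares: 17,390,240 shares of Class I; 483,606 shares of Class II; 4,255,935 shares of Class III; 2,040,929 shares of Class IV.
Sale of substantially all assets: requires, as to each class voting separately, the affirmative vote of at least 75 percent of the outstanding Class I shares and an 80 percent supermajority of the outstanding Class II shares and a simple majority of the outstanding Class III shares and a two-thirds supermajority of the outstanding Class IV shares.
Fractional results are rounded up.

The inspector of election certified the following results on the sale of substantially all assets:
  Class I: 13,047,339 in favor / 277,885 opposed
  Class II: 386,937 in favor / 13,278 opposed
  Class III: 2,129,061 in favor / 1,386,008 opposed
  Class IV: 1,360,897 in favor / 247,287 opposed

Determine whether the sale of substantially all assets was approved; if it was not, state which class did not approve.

Approved — every class gave the required vote.

Class I: 3/4 of 17390240 = 13042680; 13,042,680 required, 13,047,339 in favor — approved.
Class II: 4/5 of 483606 = 386884.80, rounded up to 386885; 386,885 required, 386,937 in favor — approved.
Class III: a majority of 4255935 is 2127968; 2,127,968 required, 2,129,061 in favor — approved.
Class IV: 2/3 of 2040929 = 1360619.33, rounded up to 1360620; 1,360,620 required, 1,360,897 in favor — approved.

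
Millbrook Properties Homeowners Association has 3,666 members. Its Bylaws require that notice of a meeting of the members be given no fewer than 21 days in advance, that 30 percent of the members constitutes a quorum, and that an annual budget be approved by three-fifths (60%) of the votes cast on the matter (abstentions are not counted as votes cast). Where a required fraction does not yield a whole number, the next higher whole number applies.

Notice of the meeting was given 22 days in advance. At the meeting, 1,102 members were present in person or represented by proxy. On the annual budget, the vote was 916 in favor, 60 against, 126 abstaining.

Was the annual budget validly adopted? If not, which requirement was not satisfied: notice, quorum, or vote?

Valid — all requirements satisfied.

Notice: 22 days given; 21 required. Satisfied.
Quorum: 30% of 3,666 = 1,099.80, rounded up to 1,100; 1,102 present. Satisfied.
Vote: requires three-fifths of the votes cast (1,102 − 126 abstaining = 976); 3/5 of 976 = 585.60, rounded up to 586, so 586 needed; 916 in favor. Satisfied.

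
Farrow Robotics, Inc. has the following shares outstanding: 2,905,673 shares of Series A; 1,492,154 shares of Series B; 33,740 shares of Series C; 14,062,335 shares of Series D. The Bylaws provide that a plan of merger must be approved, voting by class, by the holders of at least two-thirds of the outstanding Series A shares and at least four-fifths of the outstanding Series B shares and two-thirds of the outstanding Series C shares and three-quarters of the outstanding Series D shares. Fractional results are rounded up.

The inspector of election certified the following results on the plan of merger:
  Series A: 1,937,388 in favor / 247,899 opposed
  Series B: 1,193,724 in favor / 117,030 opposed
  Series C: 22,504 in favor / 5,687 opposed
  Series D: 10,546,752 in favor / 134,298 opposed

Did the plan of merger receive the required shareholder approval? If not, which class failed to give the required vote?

Series A: 2/3 of 2905673 = 1937115.33, rounded up to 1937116; 1,937,116 required, 1,937,388 in favor — approved.
Series B: 4/5 of 1492154 = 1193723.20, rounded up to 1193724; 1,193,724 required, 1,193,724 in favor — approved.
Series C: 2/3 of 33740 = 22493.33, rounded up to 22494; 22,494 required, 22,504 in favor — approved.
Series D: 3/4 of 14062335 = 10546751.25, rounded up to 10546752; 10,546,752 required, 10,546,752 in favor — approved.

Approved — every class gave the required vote.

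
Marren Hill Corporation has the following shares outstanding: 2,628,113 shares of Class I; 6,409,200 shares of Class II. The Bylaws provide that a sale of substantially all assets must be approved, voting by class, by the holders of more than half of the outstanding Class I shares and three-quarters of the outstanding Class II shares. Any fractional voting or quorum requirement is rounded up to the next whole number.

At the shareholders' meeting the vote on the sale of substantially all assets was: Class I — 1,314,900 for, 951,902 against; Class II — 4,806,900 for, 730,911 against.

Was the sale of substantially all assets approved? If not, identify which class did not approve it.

Class I: a majority of 2628113 is 1314057; 1,314,057 required, 1,314,900 in favor — approved.
Class II: 3/4 of 6409200 = 4806900; 4,806,900 required, 4,806,900 in favor — approved.

Approved — every class gave the required vote.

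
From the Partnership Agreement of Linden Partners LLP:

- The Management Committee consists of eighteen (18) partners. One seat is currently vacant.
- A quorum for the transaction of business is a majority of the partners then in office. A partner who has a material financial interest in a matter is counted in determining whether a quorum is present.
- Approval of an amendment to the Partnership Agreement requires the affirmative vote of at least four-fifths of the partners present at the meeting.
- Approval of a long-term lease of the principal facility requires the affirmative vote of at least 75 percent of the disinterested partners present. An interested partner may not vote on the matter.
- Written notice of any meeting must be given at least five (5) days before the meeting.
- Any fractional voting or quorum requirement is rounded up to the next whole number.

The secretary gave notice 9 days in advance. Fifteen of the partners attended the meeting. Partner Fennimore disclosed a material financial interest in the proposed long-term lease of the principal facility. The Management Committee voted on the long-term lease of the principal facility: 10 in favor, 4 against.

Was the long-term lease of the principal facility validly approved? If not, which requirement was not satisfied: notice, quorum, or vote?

Notice: 9 days given; 5 required (9 ≥ 5). Satisfied.
Quorum: 15 present (interested partners count toward quorum); quorum is 9. Satisfied.
Vote: the long-term lease of the principal facility requires three-fourths of the disinterested partners present (15 − 1 = 14). 3/4 of 14 = 10.50, rounded up to 11, so 11 affirmative votes are needed; 10 voted in favor. Not satisfied.

Invalid — vote requirement not satisfied.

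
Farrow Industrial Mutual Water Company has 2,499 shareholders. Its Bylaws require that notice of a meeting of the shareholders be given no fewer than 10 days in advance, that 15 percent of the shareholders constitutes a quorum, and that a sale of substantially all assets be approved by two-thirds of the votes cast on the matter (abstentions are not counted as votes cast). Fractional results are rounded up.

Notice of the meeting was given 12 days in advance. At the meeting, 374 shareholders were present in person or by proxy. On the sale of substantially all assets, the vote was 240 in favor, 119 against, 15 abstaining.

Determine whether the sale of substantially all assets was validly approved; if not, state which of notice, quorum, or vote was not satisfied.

Invalid — quorum requirement not satisfied.

Notice: 12 days given; 10 required. Satisfied.
Quorum: 15% of 2,499 = 374.85, rounded up to 375; 374 present. Not satisfied.
Vote: requires two-thirds of the votes cast (374 − 15 abstaining = 359); 2/3 of 359 = 239.33, rounded up to 240, so 240 needed; 240 in favor. Satisfied.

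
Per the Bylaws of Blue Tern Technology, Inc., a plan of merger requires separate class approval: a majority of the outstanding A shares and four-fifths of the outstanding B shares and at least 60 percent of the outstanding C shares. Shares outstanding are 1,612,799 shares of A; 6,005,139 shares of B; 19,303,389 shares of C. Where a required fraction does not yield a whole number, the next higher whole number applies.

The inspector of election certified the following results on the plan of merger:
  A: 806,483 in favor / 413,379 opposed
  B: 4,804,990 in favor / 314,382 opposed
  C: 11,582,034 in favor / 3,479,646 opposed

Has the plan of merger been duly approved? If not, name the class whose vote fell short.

Approved — every class gave the required vote.

A: a majority of 1612799 is 806400; 806,400 required, 806,483 in favor — approved.
B: 4/5 of 6005139 = 4804111.20, rounded up to 4804112; 4,804,112 required, 4,804,990 in favor — approved.
C: 3/5 of 19303389 = 11582033.40, rounded up to 11582034; 11,582,034 required, 11,582,034 in favor — approved.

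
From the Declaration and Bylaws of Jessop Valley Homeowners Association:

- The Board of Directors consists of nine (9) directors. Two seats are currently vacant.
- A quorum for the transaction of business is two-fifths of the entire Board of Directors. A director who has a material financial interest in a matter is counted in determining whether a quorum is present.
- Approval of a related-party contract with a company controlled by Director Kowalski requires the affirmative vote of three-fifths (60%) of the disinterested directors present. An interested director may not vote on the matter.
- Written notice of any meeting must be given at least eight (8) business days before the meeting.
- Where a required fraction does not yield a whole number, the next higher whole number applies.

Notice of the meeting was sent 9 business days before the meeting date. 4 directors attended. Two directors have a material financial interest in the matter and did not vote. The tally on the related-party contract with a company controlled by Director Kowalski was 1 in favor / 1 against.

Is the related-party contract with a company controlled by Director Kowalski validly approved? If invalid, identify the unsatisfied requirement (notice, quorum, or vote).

Notice: 9 business days given; 8 required (9 ≥ 8). Satisfied.
Quorum: 4 present (interested directors count toward quorum); quorum is 4. Satisfied.
Vote: the related-party contract with a company controlled by Director Kowalski requires three-fifths of the disinterested directors present (4 − 2 = 2). 3/5 of 2 = 1.20, rounded up to 2, so 2 affirmative votes are needed; 1 voted in favor. Not satisfied.

Invalid — vote requirement not satisfied.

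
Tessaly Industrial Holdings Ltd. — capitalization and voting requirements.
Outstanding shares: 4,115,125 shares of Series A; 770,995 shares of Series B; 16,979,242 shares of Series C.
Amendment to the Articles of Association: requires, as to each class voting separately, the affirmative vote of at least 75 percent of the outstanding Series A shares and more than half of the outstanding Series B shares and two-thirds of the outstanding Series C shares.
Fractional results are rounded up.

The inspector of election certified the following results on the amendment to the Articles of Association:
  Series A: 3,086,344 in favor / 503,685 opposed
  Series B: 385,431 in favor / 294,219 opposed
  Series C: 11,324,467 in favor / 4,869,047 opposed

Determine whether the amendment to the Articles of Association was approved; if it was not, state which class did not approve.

Not approved — the Series B shares did not give the required vote.

Series A: 3/4 of 4115125 = 3086343.75, rounded up to 3086344; 3,086,344 required, 3,086,344 in favor — approved.
Series B: a majority of 770995 is 385498; 385,498 required, 385,431 in favor — not approved.
Series C: 2/3 of 16979242 = 11319494.67, rounded up to 11319495; 11,319,495 required, 11,324,467 in favor — approved.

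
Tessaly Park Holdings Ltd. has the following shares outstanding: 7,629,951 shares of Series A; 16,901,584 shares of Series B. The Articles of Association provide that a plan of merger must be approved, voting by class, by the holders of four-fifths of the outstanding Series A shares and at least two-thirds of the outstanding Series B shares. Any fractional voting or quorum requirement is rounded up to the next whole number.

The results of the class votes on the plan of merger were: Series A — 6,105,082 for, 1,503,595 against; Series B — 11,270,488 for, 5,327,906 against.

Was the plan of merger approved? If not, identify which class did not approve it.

Series A: 4/5 of 7629951 = 6103960.80, rounded up to 6103961; 6,103,961 required, 6,105,082 in favor — approved.
Series B: 2/3 of 16901584 = 11267722.67, rounded up to 11267723; 11,267,723 required, 11,270,488 in favor — approved.

Approved — every class gave the required vote.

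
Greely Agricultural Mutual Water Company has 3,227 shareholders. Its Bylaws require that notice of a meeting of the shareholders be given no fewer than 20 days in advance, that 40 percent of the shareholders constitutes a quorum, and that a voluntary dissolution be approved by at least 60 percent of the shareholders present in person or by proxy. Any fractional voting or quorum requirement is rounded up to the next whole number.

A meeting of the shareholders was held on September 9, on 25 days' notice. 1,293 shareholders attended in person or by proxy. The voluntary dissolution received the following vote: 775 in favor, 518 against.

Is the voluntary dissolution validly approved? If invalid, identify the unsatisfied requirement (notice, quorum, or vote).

Notice: 25 days given; 20 required. Satisfied.
Quorum: 40% of 3,227 = 1,290.80, rounded up to 1,291; 1,293 present. Satisfied.
Vote: requires three-fifths of those present (1,293); 3/5 of 1293 = 775.80, rounded up to 776, so 776 needed; 775 in favor. Not satisfied.

Invalid — vote requirement not satisfied.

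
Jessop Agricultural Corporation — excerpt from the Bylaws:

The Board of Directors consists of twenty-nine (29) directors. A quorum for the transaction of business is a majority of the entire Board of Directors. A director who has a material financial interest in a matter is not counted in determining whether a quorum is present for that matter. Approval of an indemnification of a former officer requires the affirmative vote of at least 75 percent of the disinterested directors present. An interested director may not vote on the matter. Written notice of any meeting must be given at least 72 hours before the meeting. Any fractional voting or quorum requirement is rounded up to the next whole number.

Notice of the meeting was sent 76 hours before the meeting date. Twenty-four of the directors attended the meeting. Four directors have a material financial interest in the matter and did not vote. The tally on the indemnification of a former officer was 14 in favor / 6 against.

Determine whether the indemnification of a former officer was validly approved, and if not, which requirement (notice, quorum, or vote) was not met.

Notice: 76 hours given; 72 required (76 ≥ 72). Satisfied.
Quorum: 24 present, but the 4 interested directors do not count, leaving 20. Quorum is 15. Satisfied.
Vote: the indemnification of a former officer requires three-fourths of the disinterested directors present (24 − 4 = 20). 3/4 of 20 = 15, so 15 affirmative votes are needed; 14 voted in favor. Not satisfied.

Invalid — vote requirement not satisfied.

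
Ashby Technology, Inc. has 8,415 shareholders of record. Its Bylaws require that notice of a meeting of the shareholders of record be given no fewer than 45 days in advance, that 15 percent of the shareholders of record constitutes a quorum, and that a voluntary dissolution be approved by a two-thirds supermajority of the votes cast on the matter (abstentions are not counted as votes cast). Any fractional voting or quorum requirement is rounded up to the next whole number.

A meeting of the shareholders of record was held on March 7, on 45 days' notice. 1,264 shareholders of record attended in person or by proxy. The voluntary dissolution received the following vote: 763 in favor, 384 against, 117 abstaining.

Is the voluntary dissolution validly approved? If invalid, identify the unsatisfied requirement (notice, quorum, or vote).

Invalid — vote requirement not satisfied.

Notice: 45 days given; 45 required. Satisfied.
Quorum: 15% of 8,415 = 1,262.25, rounded up to 1,263; 1,264 present. Satisfied.
Vote: requires two-thirds of the votes cast (1,264 − 117 abstaining = 1,147); 2/3 of 1147 = 764.67, rounded up to 765, so 765 needed; 763 in favor. Not satisfied.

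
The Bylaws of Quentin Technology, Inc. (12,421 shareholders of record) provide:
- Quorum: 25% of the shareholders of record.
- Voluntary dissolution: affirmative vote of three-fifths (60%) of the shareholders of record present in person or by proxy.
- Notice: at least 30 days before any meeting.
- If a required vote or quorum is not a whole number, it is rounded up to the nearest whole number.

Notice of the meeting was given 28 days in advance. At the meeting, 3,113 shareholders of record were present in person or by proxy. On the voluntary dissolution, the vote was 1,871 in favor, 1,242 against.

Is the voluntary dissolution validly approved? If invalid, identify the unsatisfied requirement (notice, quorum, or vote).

Notice: 28 days given; 30 required. Not satisfied.
Quorum: 25% of 12,421 = 3,105.25, rounded up to 3,106; 3,113 present. Satisfied.
Vote: requires three-fifths of those present (3,113); 3/5 of 3113 = 1867.80, rounded up to 1868, so 1,868 needed; 1,871 in favor. Satisfied.

Invalid — notice requirement not satisfied.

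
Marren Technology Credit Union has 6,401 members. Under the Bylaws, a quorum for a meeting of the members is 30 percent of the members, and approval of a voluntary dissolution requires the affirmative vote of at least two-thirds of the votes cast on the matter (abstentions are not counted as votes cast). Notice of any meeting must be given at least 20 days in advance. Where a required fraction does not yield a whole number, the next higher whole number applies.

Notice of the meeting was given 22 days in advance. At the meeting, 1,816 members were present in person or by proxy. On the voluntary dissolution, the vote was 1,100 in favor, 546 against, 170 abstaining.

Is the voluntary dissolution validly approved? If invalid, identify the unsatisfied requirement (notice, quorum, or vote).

Invalid — quorum requirement not satisfied.

Notice: 22 days given; 20 required. Satisfied.
Quorum: 30% of 6,401 = 1,920.30, rounded up to 1,921; 1,816 present. Not satisfied.
Vote: requires two-thirds of the votes cast (1,816 − 170 abstaining = 1,646); 2/3 of 1646 = 1097.33, rounded up to 1098, so 1,098 needed; 1,100 in favor. Satisfied.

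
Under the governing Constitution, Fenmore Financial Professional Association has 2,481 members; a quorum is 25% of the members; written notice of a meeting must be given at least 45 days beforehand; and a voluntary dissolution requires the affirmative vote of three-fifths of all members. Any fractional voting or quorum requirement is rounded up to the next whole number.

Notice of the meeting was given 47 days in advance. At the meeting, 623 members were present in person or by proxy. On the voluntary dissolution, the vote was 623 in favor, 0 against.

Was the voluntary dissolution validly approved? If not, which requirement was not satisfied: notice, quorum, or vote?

Notice: 47 days given; 45 required. Satisfied.
Quorum: 25% of 2,481 = 620.25, rounded up to 621; 623 present. Satisfied.
Vote: requires three-fifths of all members (2,481); 3/5 of 2481 = 1488.60, rounded up to 1489, so 1,489 needed; 623 in favor. Not satisfied.

Invalid — vote requirement not satisfied.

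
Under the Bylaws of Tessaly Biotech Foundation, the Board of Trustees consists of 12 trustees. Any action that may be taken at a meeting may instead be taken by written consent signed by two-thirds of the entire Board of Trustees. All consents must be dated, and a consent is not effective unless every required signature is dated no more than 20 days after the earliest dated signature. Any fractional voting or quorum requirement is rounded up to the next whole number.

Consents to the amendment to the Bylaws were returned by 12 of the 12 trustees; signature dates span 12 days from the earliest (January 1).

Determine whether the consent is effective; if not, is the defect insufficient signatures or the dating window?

Effective — both the signature and dating-window requirements are satisfied.

Signatures required: two-thirds of 12 — 2/3 of 12 = 8, so 8 needed; 12 signed. Sufficient.
Dating window: the latest signature is 12 days after the earliest; the limit is 20 days. Within the window.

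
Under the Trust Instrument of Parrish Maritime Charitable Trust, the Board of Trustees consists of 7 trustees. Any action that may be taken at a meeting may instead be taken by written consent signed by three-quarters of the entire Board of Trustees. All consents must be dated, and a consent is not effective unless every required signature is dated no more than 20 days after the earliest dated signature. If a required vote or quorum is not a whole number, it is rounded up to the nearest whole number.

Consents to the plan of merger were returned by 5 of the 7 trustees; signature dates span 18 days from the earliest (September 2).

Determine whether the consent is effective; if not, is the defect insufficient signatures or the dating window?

Signatures required: three-quarters of 7 — 3/4 of 7 = 5.25, rounded up to 6, so 6 needed; 5 signed. Insufficient.
Dating window: the latest signature is 18 days after the earliest; the limit is 20 days. Within the window.

Not effective — insufficient signatures.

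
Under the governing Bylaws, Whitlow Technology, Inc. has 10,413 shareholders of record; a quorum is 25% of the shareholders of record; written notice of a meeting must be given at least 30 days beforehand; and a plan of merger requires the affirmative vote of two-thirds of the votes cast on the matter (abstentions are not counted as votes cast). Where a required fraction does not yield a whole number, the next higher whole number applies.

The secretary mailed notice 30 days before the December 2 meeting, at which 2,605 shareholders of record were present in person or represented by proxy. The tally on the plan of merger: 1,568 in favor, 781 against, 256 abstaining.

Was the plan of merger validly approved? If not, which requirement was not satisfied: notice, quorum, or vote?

Notice: 30 days given; 30 required. Satisfied.
Quorum: 25% of 10,413 = 2,603.25, rounded up to 2,604; 2,605 present. Satisfied.
Vote: requires two-thirds of the votes cast (2,605 − 256 abstaining = 2,349); 2/3 of 2349 = 1566, so 1,566 needed; 1,568 in favor. Satisfied.

Valid — all requirements satisfied.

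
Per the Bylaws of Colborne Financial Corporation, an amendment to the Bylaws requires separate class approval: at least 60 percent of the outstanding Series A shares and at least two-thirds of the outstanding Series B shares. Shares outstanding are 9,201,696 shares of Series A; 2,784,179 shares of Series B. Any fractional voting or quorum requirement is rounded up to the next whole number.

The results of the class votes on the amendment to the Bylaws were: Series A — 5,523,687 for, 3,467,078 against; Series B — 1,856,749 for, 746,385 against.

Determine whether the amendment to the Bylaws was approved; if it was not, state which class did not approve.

Approved — every class gave the required vote.

Series A: 3/5 of 9201696 = 5521017.60, rounded up to 5521018; 5,521,018 required, 5,523,687 in favor — approved.
Series B: 2/3 of 2784179 = 1856119.33, rounded up to 1856120; 1,856,120 required, 1,856,749 in favor — approved.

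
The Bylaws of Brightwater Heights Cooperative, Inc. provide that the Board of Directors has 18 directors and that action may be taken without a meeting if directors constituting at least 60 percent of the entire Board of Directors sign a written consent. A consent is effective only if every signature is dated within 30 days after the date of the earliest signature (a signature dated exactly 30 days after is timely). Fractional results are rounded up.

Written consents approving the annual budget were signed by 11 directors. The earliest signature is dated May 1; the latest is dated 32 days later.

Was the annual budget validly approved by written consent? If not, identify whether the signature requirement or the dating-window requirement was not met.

Signatures required: at least 60 percent of 18 — 3/5 of 18 = 10.80, rounded up to 11, so 11 needed; 11 signed. Sufficient.
Dating window: the latest signature is 32 days after the earliest; the limit is 30 days. Outside the window.

Not effective — dating-window requirement not satisfied.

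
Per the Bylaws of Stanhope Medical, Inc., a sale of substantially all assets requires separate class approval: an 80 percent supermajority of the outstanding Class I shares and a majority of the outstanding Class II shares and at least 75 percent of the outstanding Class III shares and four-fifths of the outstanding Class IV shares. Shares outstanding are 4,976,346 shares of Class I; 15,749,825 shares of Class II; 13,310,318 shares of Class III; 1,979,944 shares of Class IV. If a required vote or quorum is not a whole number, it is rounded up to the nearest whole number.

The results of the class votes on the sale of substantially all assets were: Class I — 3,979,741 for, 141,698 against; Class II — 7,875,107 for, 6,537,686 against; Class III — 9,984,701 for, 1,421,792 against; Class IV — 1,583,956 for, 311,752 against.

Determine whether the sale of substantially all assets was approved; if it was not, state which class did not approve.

Class I: 4/5 of 4976346 = 3981076.80, rounded up to 3981077; 3,981,077 required, 3,979,741 in favor — not approved.
Class II: a majority of 15749825 is 7874913; 7,874,913 required, 7,875,107 in favor — approved.
Class III: 3/4 of 13310318 = 9982738.50, rounded up to 9982739; 9,982,739 required, 9,984,701 in favor — approved.
Class IV: 4/5 of 1979944 = 1583955.20, rounded up to 1583956; 1,583,956 required, 1,583,956 in favor — approved.

Not approved — the Class I shares did not give the required vote.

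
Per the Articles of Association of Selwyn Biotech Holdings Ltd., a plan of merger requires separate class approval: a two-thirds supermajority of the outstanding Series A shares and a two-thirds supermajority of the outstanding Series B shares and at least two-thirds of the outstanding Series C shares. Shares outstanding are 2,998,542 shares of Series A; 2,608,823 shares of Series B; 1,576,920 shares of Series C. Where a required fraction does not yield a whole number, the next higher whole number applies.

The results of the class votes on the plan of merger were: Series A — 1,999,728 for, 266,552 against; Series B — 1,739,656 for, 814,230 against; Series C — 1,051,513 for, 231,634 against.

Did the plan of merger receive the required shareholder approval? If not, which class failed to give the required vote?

Approved — every class gave the required vote.

Series A: 2/3 of 2998542 = 1999028; 1,999,028 required, 1,999,728 in favor — approved.
Series B: 2/3 of 2608823 = 1739215.33, rounded up to 1739216; 1,739,216 required, 1,739,656 in favor — approved.
Series C: 2/3 of 1576920 = 1051280; 1,051,280 required, 1,051,513 in favor — approved.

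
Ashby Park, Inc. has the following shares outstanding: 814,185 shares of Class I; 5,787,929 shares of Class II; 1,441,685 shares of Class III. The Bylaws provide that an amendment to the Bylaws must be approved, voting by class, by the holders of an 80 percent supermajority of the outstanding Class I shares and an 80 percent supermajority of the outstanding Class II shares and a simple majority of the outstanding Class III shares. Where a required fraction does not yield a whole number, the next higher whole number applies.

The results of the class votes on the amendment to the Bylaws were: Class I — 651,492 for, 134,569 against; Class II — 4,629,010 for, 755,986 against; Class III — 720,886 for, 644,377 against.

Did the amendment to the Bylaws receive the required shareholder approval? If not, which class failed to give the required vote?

Not approved — the Class II shares did not give the required vote.

Class I: 4/5 of 814185 = 651348; 651,348 required, 651,492 in favor — approved.
Class II: 4/5 of 5787929 = 4630343.20, rounded up to 4630344; 4,630,344 required, 4,629,010 in favor — not approved.
Class III: a majority of 1441685 is 720843; 720,843 required, 720,886 in favor — approved.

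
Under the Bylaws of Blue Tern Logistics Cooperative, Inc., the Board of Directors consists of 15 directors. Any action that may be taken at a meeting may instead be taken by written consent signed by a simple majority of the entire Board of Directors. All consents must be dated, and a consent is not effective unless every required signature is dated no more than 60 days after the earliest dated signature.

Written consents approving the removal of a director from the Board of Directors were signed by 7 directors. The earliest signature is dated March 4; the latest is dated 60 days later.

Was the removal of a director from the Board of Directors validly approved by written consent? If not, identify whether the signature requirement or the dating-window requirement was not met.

Not effective — insufficient signatures.

Signatures required: a simple majority of 15 — a majority of 15 is 8, so 8 needed; 7 signed. Insufficient.
Dating window: the latest signature is 60 days after the earliest; the limit is 60 days. Within the window.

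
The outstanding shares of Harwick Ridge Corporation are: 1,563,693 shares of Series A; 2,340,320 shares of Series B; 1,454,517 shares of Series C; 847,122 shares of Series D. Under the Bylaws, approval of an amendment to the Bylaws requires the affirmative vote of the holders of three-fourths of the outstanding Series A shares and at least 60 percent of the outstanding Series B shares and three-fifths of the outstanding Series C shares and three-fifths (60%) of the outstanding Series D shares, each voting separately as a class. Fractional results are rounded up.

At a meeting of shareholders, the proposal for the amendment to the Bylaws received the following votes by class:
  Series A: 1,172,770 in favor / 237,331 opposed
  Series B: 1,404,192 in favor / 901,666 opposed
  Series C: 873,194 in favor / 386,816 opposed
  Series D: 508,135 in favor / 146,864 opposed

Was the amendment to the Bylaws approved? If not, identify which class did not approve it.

Series A: 3/4 of 1563693 = 1172769.75, rounded up to 1172770; 1,172,770 required, 1,172,770 in favor — approved.
Series B: 3/5 of 2340320 = 1404192; 1,404,192 required, 1,404,192 in favor — approved.
Series C: 3/5 of 1454517 = 872710.20, rounded up to 872711; 872,711 required, 873,194 in favor — approved.
Series D: 3/5 of 847122 = 508273.20, rounded up to 508274; 508,274 required, 508,135 in favor — not approved.

Not approved — the Series D shares did not give the required vote.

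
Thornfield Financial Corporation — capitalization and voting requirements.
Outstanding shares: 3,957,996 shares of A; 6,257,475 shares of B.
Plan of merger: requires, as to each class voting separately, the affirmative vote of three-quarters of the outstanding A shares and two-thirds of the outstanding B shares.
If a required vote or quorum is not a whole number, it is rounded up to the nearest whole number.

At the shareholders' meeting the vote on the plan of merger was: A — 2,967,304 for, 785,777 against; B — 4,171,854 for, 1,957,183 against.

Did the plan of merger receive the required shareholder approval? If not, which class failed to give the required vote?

A: 3/4 of 3957996 = 2968497; 2,968,497 required, 2,967,304 in favor — not approved.
B: 2/3 of 6257475 = 4171650; 4,171,650 required, 4,171,854 in favor — approved.

Not approved — the A shares did not give the required vote.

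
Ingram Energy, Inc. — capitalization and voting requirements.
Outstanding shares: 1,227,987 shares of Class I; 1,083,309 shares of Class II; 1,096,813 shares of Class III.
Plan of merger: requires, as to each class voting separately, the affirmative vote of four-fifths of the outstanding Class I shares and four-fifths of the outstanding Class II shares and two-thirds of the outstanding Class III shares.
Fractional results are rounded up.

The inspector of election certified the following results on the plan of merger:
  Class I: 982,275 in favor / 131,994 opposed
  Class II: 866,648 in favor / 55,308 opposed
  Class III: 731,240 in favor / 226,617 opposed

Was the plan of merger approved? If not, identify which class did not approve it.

Class I: 4/5 of 1227987 = 982389.60, rounded up to 982390; 982,390 required, 982,275 in favor — not approved.
Class II: 4/5 of 1083309 = 866647.20, rounded up to 866648; 866,648 required, 866,648 in favor — approved.
Class III: 2/3 of 1096813 = 731208.67, rounded up to 731209; 731,209 required, 731,240 in favor — approved.

Not approved — the Class I shares did not give the required vote.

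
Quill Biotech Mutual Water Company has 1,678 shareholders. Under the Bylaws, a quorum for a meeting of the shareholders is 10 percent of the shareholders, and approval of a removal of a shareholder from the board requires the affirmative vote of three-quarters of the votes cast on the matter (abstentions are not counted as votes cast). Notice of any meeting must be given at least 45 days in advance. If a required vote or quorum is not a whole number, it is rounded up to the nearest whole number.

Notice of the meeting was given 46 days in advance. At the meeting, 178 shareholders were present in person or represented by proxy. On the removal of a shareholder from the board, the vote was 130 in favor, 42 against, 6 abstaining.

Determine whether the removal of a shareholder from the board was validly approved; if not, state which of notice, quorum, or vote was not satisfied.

Notice: 46 days given; 45 required. Satisfied.
Quorum: 10% of 1,678 = 167.80, rounded up to 168; 178 present. Satisfied.
Vote: requires three-fourths of the votes cast (178 − 6 abstaining = 172); 3/4 of 172 = 129, so 129 needed; 130 in favor. Satisfied.

Valid — all requirements satisfied.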